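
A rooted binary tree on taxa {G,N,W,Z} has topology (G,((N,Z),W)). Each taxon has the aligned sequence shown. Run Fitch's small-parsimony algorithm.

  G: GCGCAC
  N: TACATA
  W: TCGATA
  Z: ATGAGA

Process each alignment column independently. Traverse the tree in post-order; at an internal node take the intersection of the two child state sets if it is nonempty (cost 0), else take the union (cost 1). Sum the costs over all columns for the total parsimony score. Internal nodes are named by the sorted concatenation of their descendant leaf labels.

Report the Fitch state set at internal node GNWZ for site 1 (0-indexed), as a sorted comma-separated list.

NZ@0: {T} ∪ {A} = {A,T} (union, +1)
NWZ@0: {A,T} ∩ {T} = {T} (intersection, +0)
GNWZ@0: {G} ∪ {T} = {G,T} (union, +1)
NZ@1: {A} ∪ {T} = {A,T} (union, +1)
NWZ@1: {A,T} ∪ {C} = {A,C,T} (union, +1)
GNWZ@1: {C} ∩ {A,C,T} = {C} (intersection, +0)
NZ@2: {C} ∪ {G} = {C,G} (union, +1)
NWZ@2: {C,G} ∩ {G} = {G} (intersection, +0)
GNWZ@2: {G} ∩ {G} = {G} (intersection, +0)
NZ@3: {A} ∩ {A} = {A} (intersection, +0)
NWZ@3: {A} ∩ {A} = {A} (intersection, +0)
GNWZ@3: {C} ∪ {A} = {A,C} (union, +1)
NZ@4: {T} ∪ {G} = {G,T} (union, +1)
NWZ@4: {G,T} ∩ {T} = {T} (intersection, +0)
GNWZ@4: {A} ∪ {T} = {A,T} (union, +1)
NZ@5: {A} ∩ {A} = {A} (intersection, +0)
NWZ@5: {A} ∩ {A} = {A} (intersection, +0)
GNWZ@5: {C} ∪ {A} = {A,C} (union, +1)
per-site changes: [2, 2, 1, 1, 2, 1]; total = 9

C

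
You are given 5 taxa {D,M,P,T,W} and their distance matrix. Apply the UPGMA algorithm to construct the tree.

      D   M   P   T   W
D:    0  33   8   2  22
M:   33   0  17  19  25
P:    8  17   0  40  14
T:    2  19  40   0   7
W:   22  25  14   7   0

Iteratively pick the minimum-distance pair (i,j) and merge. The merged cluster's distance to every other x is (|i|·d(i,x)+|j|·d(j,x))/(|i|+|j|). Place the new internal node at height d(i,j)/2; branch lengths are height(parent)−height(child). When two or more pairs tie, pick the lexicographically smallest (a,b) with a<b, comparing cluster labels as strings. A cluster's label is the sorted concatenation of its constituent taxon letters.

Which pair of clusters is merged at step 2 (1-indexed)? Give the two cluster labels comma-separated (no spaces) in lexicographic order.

P,W

iteration 1: select D,T (d=2); attach at lengths (1, 1); label the merged cluster DT
  updated: d(DT,M)=26, d(DT,P)=24, d(DT,W)=29/2
iteration 2: select P,W (d=14); attach at lengths (7, 7); label the merged cluster PW
  updated: d(DT,PW)=77/4, d(M,PW)=21
iteration 3: select DT,PW (d=77/4); attach at lengths (69/8, 21/8); label the merged cluster DPTW
  updated: d(DPTW,M)=47/2
iteration 4: select DPTW,M (d=47/2); attach at lengths (17/8, 47/4); label the merged cluster DMPTW
final tree: (((D:1,T:1):69/8,(P:7,W:7):21/8):17/8,M:47/4)
total length: 329/8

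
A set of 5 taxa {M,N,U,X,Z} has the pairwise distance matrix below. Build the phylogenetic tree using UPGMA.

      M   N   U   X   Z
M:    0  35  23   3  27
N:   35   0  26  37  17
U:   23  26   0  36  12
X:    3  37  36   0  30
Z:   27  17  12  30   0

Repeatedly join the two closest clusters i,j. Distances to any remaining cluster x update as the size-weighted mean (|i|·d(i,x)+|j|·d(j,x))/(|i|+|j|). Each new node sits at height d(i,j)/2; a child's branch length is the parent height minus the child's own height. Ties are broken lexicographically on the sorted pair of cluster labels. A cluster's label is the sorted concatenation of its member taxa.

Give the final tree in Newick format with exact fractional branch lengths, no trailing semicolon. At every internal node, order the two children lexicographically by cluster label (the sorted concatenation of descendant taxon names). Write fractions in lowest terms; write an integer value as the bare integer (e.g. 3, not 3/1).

step 1: merge (M,X) at d=3; branch lengths M→3/2, X→3/2; new cluster MX
  updated: d(MX,N)=36, d(MX,U)=59/2, d(MX,Z)=57/2
step 2: merge (U,Z) at d=12; branch lengths U→6, Z→6; new cluster UZ
  updated: d(MX,UZ)=29, d(N,UZ)=43/2
step 3: merge (N,UZ) at d=43/2; branch lengths N→43/4, UZ→19/4; new cluster NUZ
  updated: d(MX,NUZ)=94/3
step 4: merge (MX,NUZ) at d=94/3; branch lengths MX→85/6, NUZ→59/12; new cluster MNUXZ
final tree: ((M:3/2,X:3/2):85/6,(N:43/4,(U:6,Z:6):19/4):59/12)
total length: 595/12

((M:3/2,X:3/2):85/6,(N:43/4,(U:6,Z:6):19/4):59/12)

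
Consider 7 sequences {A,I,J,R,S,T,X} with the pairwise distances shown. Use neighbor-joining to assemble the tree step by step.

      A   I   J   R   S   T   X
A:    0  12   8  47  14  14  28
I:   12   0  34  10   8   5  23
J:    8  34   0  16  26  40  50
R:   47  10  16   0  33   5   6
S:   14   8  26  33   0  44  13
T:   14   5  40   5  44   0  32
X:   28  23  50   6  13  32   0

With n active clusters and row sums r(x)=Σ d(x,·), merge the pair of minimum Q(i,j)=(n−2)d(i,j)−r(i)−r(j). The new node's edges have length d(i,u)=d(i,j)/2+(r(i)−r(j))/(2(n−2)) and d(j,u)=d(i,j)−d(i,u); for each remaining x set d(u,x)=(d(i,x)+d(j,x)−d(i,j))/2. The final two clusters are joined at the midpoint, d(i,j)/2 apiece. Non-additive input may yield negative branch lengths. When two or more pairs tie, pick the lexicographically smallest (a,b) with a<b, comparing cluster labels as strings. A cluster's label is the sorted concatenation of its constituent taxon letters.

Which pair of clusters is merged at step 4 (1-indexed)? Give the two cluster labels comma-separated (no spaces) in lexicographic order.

AJ,SX

iteration 1: select A,J (d=8, Q=-257); attach at lengths (-11/10, 91/10); label the merged cluster AJ
  updated: d(AJ,I)=19, d(AJ,R)=55/2, d(AJ,S)=16, d(AJ,T)=23, d(AJ,X)=35
iteration 2: select S,X (d=13, Q=-171); attach at lengths (57/8, 47/8); label the merged cluster SX
  updated: d(AJ,SX)=19, d(I,SX)=9, d(R,SX)=13, d(SX,T)=63/2
iteration 3: select R,T (d=5, Q=-105); attach at lengths (1, 4); label the merged cluster RT
  updated: d(AJ,RT)=91/4, d(I,RT)=5, d(RT,SX)=79/4
iteration 4: select AJ,SX (d=19, Q=-141/2); attach at lengths (51/4, 25/4); label the merged cluster AJSX
  updated: d(AJSX,I)=9/2, d(AJSX,RT)=47/4
iteration 5: select AJSX,I (d=9/2, Q=-85/4); attach at lengths (45/8, -9/8); label the merged cluster AIJSX
  updated: d(AIJSX,RT)=49/8
iteration 6: select AIJSX,RT (d=49/8); attach at lengths (49/16, 49/16); label the merged cluster AIJRSTX
final tree: ((((A:-11/10,J:91/10):51/4,(S:57/8,X:47/8):25/4):45/8,I:-9/8):49/16,(R:1,T:4):49/16)
total length: 445/8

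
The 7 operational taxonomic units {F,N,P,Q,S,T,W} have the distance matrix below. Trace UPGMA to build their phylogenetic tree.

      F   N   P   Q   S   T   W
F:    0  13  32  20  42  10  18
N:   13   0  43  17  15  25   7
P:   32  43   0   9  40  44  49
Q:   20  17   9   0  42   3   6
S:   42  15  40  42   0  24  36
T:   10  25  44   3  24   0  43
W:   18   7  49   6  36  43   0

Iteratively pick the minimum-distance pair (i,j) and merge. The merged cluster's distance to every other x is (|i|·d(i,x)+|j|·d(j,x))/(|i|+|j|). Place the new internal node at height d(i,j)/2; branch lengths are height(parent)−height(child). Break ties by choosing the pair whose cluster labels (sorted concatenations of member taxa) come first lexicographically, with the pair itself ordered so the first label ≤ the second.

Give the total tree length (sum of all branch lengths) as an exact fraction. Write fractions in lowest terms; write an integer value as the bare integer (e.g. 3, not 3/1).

1121/15

iteration 1: select Q,T (d=3); attach at lengths (3/2, 3/2); label the merged cluster QT
  updated: d(F,QT)=15, d(N,QT)=21, d(P,QT)=53/2, d(QT,S)=33, d(QT,W)=49/2
iteration 2: select N,W (d=7); attach at lengths (7/2, 7/2); label the merged cluster NW
  updated: d(F,NW)=31/2, d(NW,P)=46, d(NW,QT)=91/4, d(NW,S)=51/2
iteration 3: select F,QT (d=15); attach at lengths (15/2, 6); label the merged cluster FQT
  updated: d(FQT,NW)=61/3, d(FQT,P)=85/3, d(FQT,S)=36
iteration 4: select FQT,NW (d=61/3); attach at lengths (8/3, 20/3); label the merged cluster FNQTW
  updated: d(FNQTW,P)=177/5, d(FNQTW,S)=159/5
iteration 5: select FNQTW,S (d=159/5); attach at lengths (86/15, 159/10); label the merged cluster FNQSTW
  updated: d(FNQSTW,P)=217/6
iteration 6: select FNQSTW,P (d=217/6); attach at lengths (131/60, 217/12); label the merged cluster FNPQSTW
final tree: ((((F:15/2,(Q:3/2,T:3/2):6):8/3,(N:7/2,W:7/2):20/3):86/15,S:159/10):131/60,P:217/12)
total length: 1121/15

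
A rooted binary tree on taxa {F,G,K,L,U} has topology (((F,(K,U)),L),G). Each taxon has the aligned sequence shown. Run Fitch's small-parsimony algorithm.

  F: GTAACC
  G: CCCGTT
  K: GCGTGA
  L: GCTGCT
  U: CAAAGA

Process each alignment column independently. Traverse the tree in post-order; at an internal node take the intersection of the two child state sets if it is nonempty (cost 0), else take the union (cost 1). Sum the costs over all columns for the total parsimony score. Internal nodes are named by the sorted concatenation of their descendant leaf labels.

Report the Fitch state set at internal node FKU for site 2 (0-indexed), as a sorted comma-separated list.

[col 0] KU: children K:{G}, U:{C} ∪→ {C,G}; cost 1
[col 0] FKU: children F:{G}, KU:{C,G} ∩→ {G}; cost 0
[col 0] FKLU: children FKU:{G}, L:{G} ∩→ {G}; cost 0
[col 0] FGKLU: children FKLU:{G}, G:{C} ∪→ {C,G}; cost 1
[col 1] KU: children K:{C}, U:{A} ∪→ {A,C}; cost 1
[col 1] FKU: children F:{T}, KU:{A,C} ∪→ {A,C,T}; cost 1
[col 1] FKLU: children FKU:{A,C,T}, L:{C} ∩→ {C}; cost 0
[col 1] FGKLU: children FKLU:{C}, G:{C} ∩→ {C}; cost 0
[col 2] KU: children K:{G}, U:{A} ∪→ {A,G}; cost 1
[col 2] FKU: children F:{A}, KU:{A,G} ∩→ {A}; cost 0
[col 2] FKLU: children FKU:{A}, L:{T} ∪→ {A,T}; cost 1
[col 2] FGKLU: children FKLU:{A,T}, G:{C} ∪→ {A,C,T}; cost 1
[col 3] KU: children K:{T}, U:{A} ∪→ {A,T}; cost 1
[col 3] FKU: children F:{A}, KU:{A,T} ∩→ {A}; cost 0
[col 3] FKLU: children FKU:{A}, L:{G} ∪→ {A,G}; cost 1
[col 3] FGKLU: children FKLU:{A,G}, G:{G} ∩→ {G}; cost 0
[col 4] KU: children K:{G}, U:{G} ∩→ {G}; cost 0
[col 4] FKU: children F:{C}, KU:{G} ∪→ {C,G}; cost 1
[col 4] FKLU: children FKU:{C,G}, L:{C} ∩→ {C}; cost 0
[col 4] FGKLU: children FKLU:{C}, G:{T} ∪→ {C,T}; cost 1
[col 5] KU: children K:{A}, U:{A} ∩→ {A}; cost 0
[col 5] FKU: children F:{C}, KU:{A} ∪→ {A,C}; cost 1
[col 5] FKLU: children FKU:{A,C}, L:{T} ∪→ {A,C,T}; cost 1
[col 5] FGKLU: children FKLU:{A,C,T}, G:{T} ∩→ {T}; cost 0
per-site changes: [2, 2, 3, 2, 2, 2]; total = 13

A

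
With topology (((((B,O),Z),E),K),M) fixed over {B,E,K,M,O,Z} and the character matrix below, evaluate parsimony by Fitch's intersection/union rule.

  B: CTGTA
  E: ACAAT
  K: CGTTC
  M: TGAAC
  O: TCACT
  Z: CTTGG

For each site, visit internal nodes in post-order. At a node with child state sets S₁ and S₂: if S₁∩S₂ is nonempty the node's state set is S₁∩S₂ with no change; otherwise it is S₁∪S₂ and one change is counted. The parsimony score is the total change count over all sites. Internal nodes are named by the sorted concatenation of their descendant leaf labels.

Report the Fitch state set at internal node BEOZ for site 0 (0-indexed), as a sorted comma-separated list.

site 0, node BO: B={C} ∪ O={T} → {C,T} (+1)
site 0, node BOZ: BO={C,T} ∩ Z={C} → {C} (+0)
site 0, node BEOZ: BOZ={C} ∪ E={A} → {A,C} (+1)
site 0, node BEKOZ: BEOZ={A,C} ∩ K={C} → {C} (+0)
site 0, node BEKMOZ: BEKOZ={C} ∪ M={T} → {C,T} (+1)
site 1, node BO: B={T} ∪ O={C} → {C,T} (+1)
site 1, node BOZ: BO={C,T} ∩ Z={T} → {T} (+0)
site 1, node BEOZ: BOZ={T} ∪ E={C} → {C,T} (+1)
site 1, node BEKOZ: BEOZ={C,T} ∪ K={G} → {C,G,T} (+1)
site 1, node BEKMOZ: BEKOZ={C,G,T} ∩ M={G} → {G} (+0)
site 2, node BO: B={G} ∪ O={A} → {A,G} (+1)
site 2, node BOZ: BO={A,G} ∪ Z={T} → {A,G,T} (+1)
site 2, node BEOZ: BOZ={A,G,T} ∩ E={A} → {A} (+0)
site 2, node BEKOZ: BEOZ={A} ∪ K={T} → {A,T} (+1)
site 2, node BEKMOZ: BEKOZ={A,T} ∩ M={A} → {A} (+0)
site 3, node BO: B={T} ∪ O={C} → {C,T} (+1)
site 3, node BOZ: BO={C,T} ∪ Z={G} → {C,G,T} (+1)
site 3, node BEOZ: BOZ={C,G,T} ∪ E={A} → {A,C,G,T} (+1)
site 3, node BEKOZ: BEOZ={A,C,G,T} ∩ K={T} → {T} (+0)
site 3, node BEKMOZ: BEKOZ={T} ∪ M={A} → {A,T} (+1)
site 4, node BO: B={A} ∪ O={T} → {A,T} (+1)
site 4, node BOZ: BO={A,T} ∪ Z={G} → {A,G,T} (+1)
site 4, node BEOZ: BOZ={A,G,T} ∩ E={T} → {T} (+0)
site 4, node BEKOZ: BEOZ={T} ∪ K={C} → {C,T} (+1)
site 4, node BEKMOZ: BEKOZ={C,T} ∩ M={C} → {C} (+0)
per-site changes: [3, 3, 3, 4, 3]; total = 16

A,C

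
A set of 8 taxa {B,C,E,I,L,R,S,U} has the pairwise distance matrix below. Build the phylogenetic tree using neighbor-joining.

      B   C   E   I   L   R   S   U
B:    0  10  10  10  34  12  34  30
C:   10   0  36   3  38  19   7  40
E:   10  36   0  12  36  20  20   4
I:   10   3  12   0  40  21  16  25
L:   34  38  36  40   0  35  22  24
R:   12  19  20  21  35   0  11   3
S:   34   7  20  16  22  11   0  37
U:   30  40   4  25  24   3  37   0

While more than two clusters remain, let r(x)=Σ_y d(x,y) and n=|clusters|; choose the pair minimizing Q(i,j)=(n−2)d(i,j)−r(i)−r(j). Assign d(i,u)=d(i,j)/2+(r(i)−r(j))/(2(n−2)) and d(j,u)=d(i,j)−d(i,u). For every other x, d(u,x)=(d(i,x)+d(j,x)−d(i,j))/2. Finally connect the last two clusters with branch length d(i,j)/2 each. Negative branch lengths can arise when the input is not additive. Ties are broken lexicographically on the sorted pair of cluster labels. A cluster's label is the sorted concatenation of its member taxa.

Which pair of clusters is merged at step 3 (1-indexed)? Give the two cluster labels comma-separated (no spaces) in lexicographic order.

iteration 1: select E,U (d=4, Q=-277); attach at lengths (-1/12, 49/12); label the merged cluster EU
  updated: d(B,EU)=18, d(C,EU)=36, d(EU,I)=33/2, d(EU,L)=28, d(EU,R)=19/2, d(EU,S)=53/2
iteration 2: select C,I (d=3, Q=-409/2); attach at lengths (43/20, 17/20); label the merged cluster CI
  updated: d(B,CI)=17/2, d(CI,EU)=99/4, d(CI,L)=75/2, d(CI,R)=37/2, d(CI,S)=10
iteration 3: select L,S (d=22, Q=-172); attach at lengths (141/8, 35/8); label the merged cluster LS
  updated: d(B,LS)=23, d(CI,LS)=51/4, d(EU,LS)=65/4, d(LS,R)=12
iteration 4: select B,CI (d=17/2, Q=-201/2); attach at lengths (15/4, 19/4); label the merged cluster BCI
  updated: d(BCI,EU)=137/8, d(BCI,LS)=109/8, d(BCI,R)=11
iteration 5: select BCI,LS (d=109/8, Q=-451/8); attach at lengths (217/32, 219/32); label the merged cluster BCILS
  updated: d(BCILS,EU)=79/8, d(BCILS,R)=75/16
iteration 6: select BCILS,EU (d=79/8, Q=-385/16); attach at lengths (81/32, 235/32); label the merged cluster BCEILSU
  updated: d(BCEILSU,R)=69/32
iteration 7: select BCEILSU,R (d=69/32); attach at lengths (69/64, 69/64); label the merged cluster BCEILRSU
final tree: ((((B:15/4,(C:43/20,I:17/20):19/4):217/32,(L:141/8,S:35/8):219/32):81/32,(E:-1/12,U:49/12):235/32):69/64,R:69/64)
total length: 2021/32

L,S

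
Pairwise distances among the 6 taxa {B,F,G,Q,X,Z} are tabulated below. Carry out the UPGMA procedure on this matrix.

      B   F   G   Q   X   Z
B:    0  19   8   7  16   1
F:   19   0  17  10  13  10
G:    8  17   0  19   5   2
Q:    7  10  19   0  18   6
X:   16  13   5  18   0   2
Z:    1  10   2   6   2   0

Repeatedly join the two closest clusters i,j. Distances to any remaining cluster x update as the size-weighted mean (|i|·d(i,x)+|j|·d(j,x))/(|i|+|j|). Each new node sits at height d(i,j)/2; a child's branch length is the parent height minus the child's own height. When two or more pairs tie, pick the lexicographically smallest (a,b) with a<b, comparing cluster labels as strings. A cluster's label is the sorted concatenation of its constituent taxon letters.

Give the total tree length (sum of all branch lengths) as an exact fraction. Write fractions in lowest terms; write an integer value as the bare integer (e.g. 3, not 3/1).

iteration 1: select B,Z (d=1); attach at lengths (1/2, 1/2); label the merged cluster BZ
  updated: d(BZ,F)=29/2, d(BZ,G)=5, d(BZ,Q)=13/2, d(BZ,X)=9
iteration 2: select BZ,G (d=5); attach at lengths (2, 5/2); label the merged cluster BGZ
  updated: d(BGZ,F)=46/3, d(BGZ,Q)=32/3, d(BGZ,X)=23/3
iteration 3: select BGZ,X (d=23/3); attach at lengths (4/3, 23/6); label the merged cluster BGXZ
  updated: d(BGXZ,F)=59/4, d(BGXZ,Q)=25/2
iteration 4: select F,Q (d=10); attach at lengths (5, 5); label the merged cluster FQ
  updated: d(BGXZ,FQ)=109/8
iteration 5: select BGXZ,FQ (d=109/8); attach at lengths (143/48, 29/16); label the merged cluster BFGQXZ
final tree: ((((B:1/2,Z:1/2):2,G:5/2):4/3,X:23/6):143/48,(F:5,Q:5):29/16)
total length: 611/24

611/24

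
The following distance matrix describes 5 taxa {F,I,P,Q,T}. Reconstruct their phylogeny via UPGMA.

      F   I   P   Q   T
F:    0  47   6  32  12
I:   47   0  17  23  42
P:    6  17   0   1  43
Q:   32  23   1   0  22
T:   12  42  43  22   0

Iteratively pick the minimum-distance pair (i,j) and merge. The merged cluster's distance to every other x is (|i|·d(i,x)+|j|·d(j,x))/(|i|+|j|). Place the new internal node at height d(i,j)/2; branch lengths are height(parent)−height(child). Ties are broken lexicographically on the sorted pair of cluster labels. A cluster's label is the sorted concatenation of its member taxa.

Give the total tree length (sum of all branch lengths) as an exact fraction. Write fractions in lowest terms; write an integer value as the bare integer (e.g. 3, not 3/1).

97/2

step 1: merge (P,Q) at d=1; branch lengths P→1/2, Q→1/2; new cluster PQ
  updated: d(F,PQ)=19, d(I,PQ)=20, d(PQ,T)=65/2
step 2: merge (F,T) at d=12; branch lengths F→6, T→6; new cluster FT
  updated: d(FT,I)=89/2, d(FT,PQ)=103/4
step 3: merge (I,PQ) at d=20; branch lengths I→10, PQ→19/2; new cluster IPQ
  updated: d(FT,IPQ)=32
step 4: merge (FT,IPQ) at d=32; branch lengths FT→10, IPQ→6; new cluster FIPQT
final tree: ((F:6,T:6):10,(I:10,(P:1/2,Q:1/2):19/2):6)
total length: 97/2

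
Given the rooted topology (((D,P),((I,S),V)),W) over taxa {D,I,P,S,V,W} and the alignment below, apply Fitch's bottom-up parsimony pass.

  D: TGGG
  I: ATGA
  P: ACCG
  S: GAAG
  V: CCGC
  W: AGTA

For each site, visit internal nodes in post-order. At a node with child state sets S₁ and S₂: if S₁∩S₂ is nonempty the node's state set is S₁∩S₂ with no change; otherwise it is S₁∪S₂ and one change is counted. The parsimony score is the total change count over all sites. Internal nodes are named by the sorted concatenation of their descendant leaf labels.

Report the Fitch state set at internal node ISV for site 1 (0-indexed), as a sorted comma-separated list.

A,C,T

[col 0] DP: children D:{T}, P:{A} ∪→ {A,T}; cost 1
[col 0] IS: children I:{A}, S:{G} ∪→ {A,G}; cost 1
[col 0] ISV: children IS:{A,G}, V:{C} ∪→ {A,C,G}; cost 1
[col 0] DIPSV: children DP:{A,T}, ISV:{A,C,G} ∩→ {A}; cost 0
[col 0] DIPSVW: children DIPSV:{A}, W:{A} ∩→ {A}; cost 0
[col 1] DP: children D:{G}, P:{C} ∪→ {C,G}; cost 1
[col 1] IS: children I:{T}, S:{A} ∪→ {A,T}; cost 1
[col 1] ISV: children IS:{A,T}, V:{C} ∪→ {A,C,T}; cost 1
[col 1] DIPSV: children DP:{C,G}, ISV:{A,C,T} ∩→ {C}; cost 0
[col 1] DIPSVW: children DIPSV:{C}, W:{G} ∪→ {C,G}; cost 1
[col 2] DP: children D:{G}, P:{C} ∪→ {C,G}; cost 1
[col 2] IS: children I:{G}, S:{A} ∪→ {A,G}; cost 1
[col 2] ISV: children IS:{A,G}, V:{G} ∩→ {G}; cost 0
[col 2] DIPSV: children DP:{C,G}, ISV:{G} ∩→ {G}; cost 0
[col 2] DIPSVW: children DIPSV:{G}, W:{T} ∪→ {G,T}; cost 1
[col 3] DP: children D:{G}, P:{G} ∩→ {G}; cost 0
[col 3] IS: children I:{A}, S:{G} ∪→ {A,G}; cost 1
[col 3] ISV: children IS:{A,G}, V:{C} ∪→ {A,C,G}; cost 1
[col 3] DIPSV: children DP:{G}, ISV:{A,C,G} ∩→ {G}; cost 0
[col 3] DIPSVW: children DIPSV:{G}, W:{A} ∪→ {A,G}; cost 1
per-site changes: [3, 4, 3, 3]; total = 13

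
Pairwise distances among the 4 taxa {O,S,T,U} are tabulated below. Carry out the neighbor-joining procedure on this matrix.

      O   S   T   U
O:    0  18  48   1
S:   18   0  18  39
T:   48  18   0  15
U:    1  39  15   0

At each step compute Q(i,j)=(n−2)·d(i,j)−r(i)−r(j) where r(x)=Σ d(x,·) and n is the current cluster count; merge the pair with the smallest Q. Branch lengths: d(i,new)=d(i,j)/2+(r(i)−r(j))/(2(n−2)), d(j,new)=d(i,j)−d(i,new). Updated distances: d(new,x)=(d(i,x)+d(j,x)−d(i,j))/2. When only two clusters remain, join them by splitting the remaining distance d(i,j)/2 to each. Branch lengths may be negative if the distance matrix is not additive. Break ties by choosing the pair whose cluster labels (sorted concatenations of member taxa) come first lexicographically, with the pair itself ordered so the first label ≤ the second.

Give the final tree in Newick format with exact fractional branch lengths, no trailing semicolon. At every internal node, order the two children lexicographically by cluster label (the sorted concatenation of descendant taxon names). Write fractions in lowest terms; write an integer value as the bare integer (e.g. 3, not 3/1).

1. join O+U (d=1, Q=-120) ⇒ OU; edges |O|=7/2, |U|=-5/2
  updated: d(OU,S)=28, d(OU,T)=31
2. join OU+S (d=28, Q=-77) ⇒ OSU; edges |OU|=41/2, |S|=15/2
  updated: d(OSU,T)=21/2
3. join OSU+T (d=21/2) ⇒ OSTU; edges |OSU|=21/4, |T|=21/4
final tree: (((O:7/2,U:-5/2):41/2,S:15/2):21/4,T:21/4)
total length: 79/2

(((O:7/2,U:-5/2):41/2,S:15/2):21/4,T:21/4)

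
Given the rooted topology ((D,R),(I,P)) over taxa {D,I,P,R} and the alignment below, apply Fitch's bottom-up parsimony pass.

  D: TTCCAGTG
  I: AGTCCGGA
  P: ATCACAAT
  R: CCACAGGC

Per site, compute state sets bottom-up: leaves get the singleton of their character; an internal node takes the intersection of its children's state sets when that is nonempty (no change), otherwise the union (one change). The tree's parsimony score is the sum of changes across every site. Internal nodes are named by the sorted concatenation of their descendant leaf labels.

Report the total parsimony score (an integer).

site 0, node DR: D={T} ∪ R={C} → {C,T} (+1)
site 0, node IP: I={A} ∩ P={A} → {A} (+0)
site 0, node DIPR: DR={C,T} ∪ IP={A} → {A,C,T} (+1)
site 1, node DR: D={T} ∪ R={C} → {C,T} (+1)
site 1, node IP: I={G} ∪ P={T} → {G,T} (+1)
site 1, node DIPR: DR={C,T} ∩ IP={G,T} → {T} (+0)
site 2, node DR: D={C} ∪ R={A} → {A,C} (+1)
site 2, node IP: I={T} ∪ P={C} → {C,T} (+1)
site 2, node DIPR: DR={A,C} ∩ IP={C,T} → {C} (+0)
site 3, node DR: D={C} ∩ R={C} → {C} (+0)
site 3, node IP: I={C} ∪ P={A} → {A,C} (+1)
site 3, node DIPR: DR={C} ∩ IP={A,C} → {C} (+0)
site 4, node DR: D={A} ∩ R={A} → {A} (+0)
site 4, node IP: I={C} ∩ P={C} → {C} (+0)
site 4, node DIPR: DR={A} ∪ IP={C} → {A,C} (+1)
site 5, node DR: D={G} ∩ R={G} → {G} (+0)
site 5, node IP: I={G} ∪ P={A} → {A,G} (+1)
site 5, node DIPR: DR={G} ∩ IP={A,G} → {G} (+0)
site 6, node DR: D={T} ∪ R={G} → {G,T} (+1)
site 6, node IP: I={G} ∪ P={A} → {A,G} (+1)
site 6, node DIPR: DR={G,T} ∩ IP={A,G} → {G} (+0)
site 7, node DR: D={G} ∪ R={C} → {C,G} (+1)
site 7, node IP: I={A} ∪ P={T} → {A,T} (+1)
site 7, node DIPR: DR={C,G} ∪ IP={A,T} → {A,C,G,T} (+1)
per-site changes: [2, 2, 2, 1, 1, 1, 2, 3]; total = 14

14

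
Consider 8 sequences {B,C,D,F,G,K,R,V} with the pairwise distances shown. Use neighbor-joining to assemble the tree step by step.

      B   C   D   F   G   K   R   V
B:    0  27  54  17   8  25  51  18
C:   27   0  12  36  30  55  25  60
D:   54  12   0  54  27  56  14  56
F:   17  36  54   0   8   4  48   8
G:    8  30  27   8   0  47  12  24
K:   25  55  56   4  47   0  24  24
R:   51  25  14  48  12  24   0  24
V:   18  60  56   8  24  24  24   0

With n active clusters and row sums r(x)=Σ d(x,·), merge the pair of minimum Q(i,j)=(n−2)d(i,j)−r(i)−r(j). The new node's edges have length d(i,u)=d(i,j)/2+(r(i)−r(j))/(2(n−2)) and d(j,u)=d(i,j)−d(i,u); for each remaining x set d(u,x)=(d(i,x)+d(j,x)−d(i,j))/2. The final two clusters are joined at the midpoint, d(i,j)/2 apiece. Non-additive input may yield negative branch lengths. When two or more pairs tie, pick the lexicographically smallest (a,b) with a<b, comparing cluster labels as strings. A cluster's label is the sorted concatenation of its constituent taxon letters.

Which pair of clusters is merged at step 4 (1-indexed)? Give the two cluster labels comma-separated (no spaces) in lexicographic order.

F,K

1. join C+D (d=12, Q=-446) ⇒ CD; edges |C|=11/3, |D|=25/3
  updated: d(B,CD)=69/2, d(CD,F)=39, d(CD,G)=45/2, d(CD,K)=99/2, d(CD,R)=27/2, d(CD,V)=52
2. join CD+R (d=27/2, Q=-316) ⇒ CDR; edges |CD|=53/5, |R|=29/10
  updated: d(B,CDR)=36, d(CDR,F)=147/4, d(CDR,G)=21/2, d(CDR,K)=30, d(CDR,V)=125/4
3. join CDR+G (d=21/2, Q=-200) ⇒ CDGR; edges |CDR|=89/8, |G|=-5/8
  updated: d(B,CDGR)=67/4, d(CDGR,F)=137/8, d(CDGR,K)=133/4, d(CDGR,V)=179/8
4. join F+K (d=4, Q=-963/8) ⇒ FK; edges |F|=-75/16, |K|=139/16
  updated: d(B,FK)=19, d(CDGR,FK)=371/16, d(FK,V)=14
5. join B+CDGR (d=67/4, Q=-1321/16) ⇒ BCDGR; edges |B|=399/64, |CDGR|=673/64
  updated: d(BCDGR,FK)=407/32, d(BCDGR,V)=189/16
6. join BCDGR+FK (d=407/32, Q=-1233/32) ⇒ BCDFGKR; edges |BCDGR|=337/64, |FK|=477/64
  updated: d(BCDFGKR,V)=419/64
7. join BCDFGKR+V (d=419/64) ⇒ BCDFGKRV; edges |BCDFGKR|=419/128, |V|=419/128
final tree: (((B:399/64,(((C:11/3,D:25/3):53/5,R:29/10):89/8,G:-5/8):673/64):337/64,(F:-75/16,K:139/16):477/64):419/128,V:419/128)
total length: 4865/64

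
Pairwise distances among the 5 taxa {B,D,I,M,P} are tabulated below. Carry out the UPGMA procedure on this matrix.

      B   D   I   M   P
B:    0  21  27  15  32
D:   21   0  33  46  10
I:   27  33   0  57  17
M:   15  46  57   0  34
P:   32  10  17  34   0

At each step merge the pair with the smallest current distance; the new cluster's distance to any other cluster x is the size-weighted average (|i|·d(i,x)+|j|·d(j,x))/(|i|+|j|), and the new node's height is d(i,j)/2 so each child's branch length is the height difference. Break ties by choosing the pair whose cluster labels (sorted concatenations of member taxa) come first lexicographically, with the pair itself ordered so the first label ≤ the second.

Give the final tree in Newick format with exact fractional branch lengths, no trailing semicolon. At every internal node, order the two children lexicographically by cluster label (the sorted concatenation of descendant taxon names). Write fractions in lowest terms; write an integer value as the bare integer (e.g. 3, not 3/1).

1. join D+P (d=10) ⇒ DP; edges |D|=5, |P|=5
  updated: d(B,DP)=53/2, d(DP,I)=25, d(DP,M)=40
2. join B+M (d=15) ⇒ BM; edges |B|=15/2, |M|=15/2
  updated: d(BM,DP)=133/4, d(BM,I)=42
3. join DP+I (d=25) ⇒ DIP; edges |DP|=15/2, |I|=25/2
  updated: d(BM,DIP)=217/6
4. join BM+DIP (d=217/6) ⇒ BDIMP; edges |BM|=127/12, |DIP|=67/12
final tree: ((B:15/2,M:15/2):127/12,((D:5,P:5):15/2,I:25/2):67/12)
total length: 367/6

((B:15/2,M:15/2):127/12,((D:5,P:5):15/2,I:25/2):67/12)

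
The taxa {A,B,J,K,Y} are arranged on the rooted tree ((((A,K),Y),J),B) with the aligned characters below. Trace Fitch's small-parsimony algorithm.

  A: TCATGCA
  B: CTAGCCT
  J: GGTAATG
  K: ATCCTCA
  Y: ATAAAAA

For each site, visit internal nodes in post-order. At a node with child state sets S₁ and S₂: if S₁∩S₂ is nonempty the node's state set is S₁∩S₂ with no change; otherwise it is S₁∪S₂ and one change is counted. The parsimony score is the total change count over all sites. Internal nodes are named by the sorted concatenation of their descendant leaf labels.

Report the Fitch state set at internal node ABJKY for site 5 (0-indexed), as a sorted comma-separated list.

AK@0: {T} ∪ {A} = {A,T} (union, +1)
AKY@0: {A,T} ∩ {A} = {A} (intersection, +0)
AJKY@0: {A} ∪ {G} = {A,G} (union, +1)
ABJKY@0: {A,G} ∪ {C} = {A,C,G} (union, +1)
AK@1: {C} ∪ {T} = {C,T} (union, +1)
AKY@1: {C,T} ∩ {T} = {T} (intersection, +0)
AJKY@1: {T} ∪ {G} = {G,T} (union, +1)
ABJKY@1: {G,T} ∩ {T} = {T} (intersection, +0)
AK@2: {A} ∪ {C} = {A,C} (union, +1)
AKY@2: {A,C} ∩ {A} = {A} (intersection, +0)
AJKY@2: {A} ∪ {T} = {A,T} (union, +1)
ABJKY@2: {A,T} ∩ {A} = {A} (intersection, +0)
AK@3: {T} ∪ {C} = {C,T} (union, +1)
AKY@3: {C,T} ∪ {A} = {A,C,T} (union, +1)
AJKY@3: {A,C,T} ∩ {A} = {A} (intersection, +0)
ABJKY@3: {A} ∪ {G} = {A,G} (union, +1)
AK@4: {G} ∪ {T} = {G,T} (union, +1)
AKY@4: {G,T} ∪ {A} = {A,G,T} (union, +1)
AJKY@4: {A,G,T} ∩ {A} = {A} (intersection, +0)
ABJKY@4: {A} ∪ {C} = {A,C} (union, +1)
AK@5: {C} ∩ {C} = {C} (intersection, +0)
AKY@5: {C} ∪ {A} = {A,C} (union, +1)
AJKY@5: {A,C} ∪ {T} = {A,C,T} (union, +1)
ABJKY@5: {A,C,T} ∩ {C} = {C} (intersection, +0)
AK@6: {A} ∩ {A} = {A} (intersection, +0)
AKY@6: {A} ∩ {A} = {A} (intersection, +0)
AJKY@6: {A} ∪ {G} = {A,G} (union, +1)
ABJKY@6: {A,G} ∪ {T} = {A,G,T} (union, +1)
per-site changes: [3, 2, 2, 3, 3, 2, 2]; total = 17

C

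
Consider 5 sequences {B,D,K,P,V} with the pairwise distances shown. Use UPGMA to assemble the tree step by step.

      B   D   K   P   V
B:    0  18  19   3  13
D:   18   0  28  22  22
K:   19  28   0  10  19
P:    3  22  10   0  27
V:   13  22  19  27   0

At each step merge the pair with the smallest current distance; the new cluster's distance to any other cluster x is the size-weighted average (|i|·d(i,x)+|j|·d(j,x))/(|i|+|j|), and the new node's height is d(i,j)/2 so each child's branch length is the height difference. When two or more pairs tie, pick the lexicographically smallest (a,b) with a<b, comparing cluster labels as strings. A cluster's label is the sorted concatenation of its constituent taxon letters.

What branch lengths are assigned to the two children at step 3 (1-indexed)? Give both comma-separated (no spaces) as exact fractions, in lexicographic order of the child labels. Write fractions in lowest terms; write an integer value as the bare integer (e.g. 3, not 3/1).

1. join B+P (d=3) ⇒ BP; edges |B|=3/2, |P|=3/2
  updated: d(BP,D)=20, d(BP,K)=29/2, d(BP,V)=20
2. join BP+K (d=29/2) ⇒ BKP; edges |BP|=23/4, |K|=29/4
  updated: d(BKP,D)=68/3, d(BKP,V)=59/3
3. join BKP+V (d=59/3) ⇒ BKPV; edges |BKP|=31/12, |V|=59/6
  updated: d(BKPV,D)=45/2
4. join BKPV+D (d=45/2) ⇒ BDKPV; edges |BKPV|=17/12, |D|=45/4
final tree: ((((B:3/2,P:3/2):23/4,K:29/4):31/12,V:59/6):17/12,D:45/4)
total length: 493/12

31/12,59/6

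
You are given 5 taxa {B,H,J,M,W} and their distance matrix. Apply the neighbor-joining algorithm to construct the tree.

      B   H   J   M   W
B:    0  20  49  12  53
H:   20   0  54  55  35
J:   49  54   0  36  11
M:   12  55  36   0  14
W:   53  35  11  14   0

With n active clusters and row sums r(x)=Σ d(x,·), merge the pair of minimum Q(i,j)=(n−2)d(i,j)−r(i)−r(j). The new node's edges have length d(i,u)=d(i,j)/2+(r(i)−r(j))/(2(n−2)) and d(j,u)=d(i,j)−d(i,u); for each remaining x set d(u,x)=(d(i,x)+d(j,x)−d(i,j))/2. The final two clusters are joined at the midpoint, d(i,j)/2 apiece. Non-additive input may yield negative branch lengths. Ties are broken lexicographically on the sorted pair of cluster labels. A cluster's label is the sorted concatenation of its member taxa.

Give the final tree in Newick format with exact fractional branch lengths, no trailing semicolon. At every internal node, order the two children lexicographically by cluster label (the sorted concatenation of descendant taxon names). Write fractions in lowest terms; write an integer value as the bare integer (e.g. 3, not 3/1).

((((B:5,H:15):145/8,M:43/8):113/8,J:103/8):-15/16,W:-15/16)

1. join B+H (d=20, Q=-238) ⇒ BH; edges |B|=5, |H|=15
  updated: d(BH,J)=83/2, d(BH,M)=47/2, d(BH,W)=34
2. join BH+M (d=47/2, Q=-251/2) ⇒ BHM; edges |BH|=145/8, |M|=43/8
  updated: d(BHM,J)=27, d(BHM,W)=49/4
3. join BHM+J (d=27, Q=-201/4) ⇒ BHJM; edges |BHM|=113/8, |J|=103/8
  updated: d(BHJM,W)=-15/8
4. join BHJM+W (d=-15/8) ⇒ BHJMW; edges |BHJM|=-15/16, |W|=-15/16
final tree: ((((B:5,H:15):145/8,M:43/8):113/8,J:103/8):-15/16,W:-15/16)
total length: 549/8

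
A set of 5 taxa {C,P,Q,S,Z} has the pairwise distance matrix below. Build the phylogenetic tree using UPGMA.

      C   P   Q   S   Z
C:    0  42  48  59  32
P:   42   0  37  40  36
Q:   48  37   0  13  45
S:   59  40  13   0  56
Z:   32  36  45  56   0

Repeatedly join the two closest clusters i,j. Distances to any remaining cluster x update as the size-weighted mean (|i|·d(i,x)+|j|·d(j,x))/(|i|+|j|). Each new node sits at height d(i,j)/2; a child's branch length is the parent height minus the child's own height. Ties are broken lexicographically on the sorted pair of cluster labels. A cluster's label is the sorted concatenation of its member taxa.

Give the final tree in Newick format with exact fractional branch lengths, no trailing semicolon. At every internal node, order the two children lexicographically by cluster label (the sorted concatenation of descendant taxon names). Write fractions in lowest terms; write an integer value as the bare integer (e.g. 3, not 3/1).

((C:16,Z:16):47/6,(P:77/4,(Q:13/2,S:13/2):51/4):55/12)

iteration 1: select Q,S (d=13); attach at lengths (13/2, 13/2); label the merged cluster QS
  updated: d(C,QS)=107/2, d(P,QS)=77/2, d(QS,Z)=101/2
iteration 2: select C,Z (d=32); attach at lengths (16, 16); label the merged cluster CZ
  updated: d(CZ,P)=39, d(CZ,QS)=52
iteration 3: select P,QS (d=77/2); attach at lengths (77/4, 51/4); label the merged cluster PQS
  updated: d(CZ,PQS)=143/3
iteration 4: select CZ,PQS (d=143/3); attach at lengths (47/6, 55/12); label the merged cluster CPQSZ
final tree: ((C:16,Z:16):47/6,(P:77/4,(Q:13/2,S:13/2):51/4):55/12)
total length: 1073/12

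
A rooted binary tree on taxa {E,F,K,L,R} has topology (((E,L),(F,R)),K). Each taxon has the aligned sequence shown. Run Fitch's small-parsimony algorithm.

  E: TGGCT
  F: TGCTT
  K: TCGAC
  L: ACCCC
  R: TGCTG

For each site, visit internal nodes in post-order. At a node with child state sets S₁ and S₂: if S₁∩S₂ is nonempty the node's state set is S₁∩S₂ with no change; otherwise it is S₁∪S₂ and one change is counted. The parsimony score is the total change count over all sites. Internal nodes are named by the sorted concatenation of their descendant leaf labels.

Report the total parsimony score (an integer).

10

site 0, node EL: E={T} ∪ L={A} → {A,T} (+1)
site 0, node FR: F={T} ∩ R={T} → {T} (+0)
site 0, node EFLR: EL={A,T} ∩ FR={T} → {T} (+0)
site 0, node EFKLR: EFLR={T} ∩ K={T} → {T} (+0)
site 1, node EL: E={G} ∪ L={C} → {C,G} (+1)
site 1, node FR: F={G} ∩ R={G} → {G} (+0)
site 1, node EFLR: EL={C,G} ∩ FR={G} → {G} (+0)
site 1, node EFKLR: EFLR={G} ∪ K={C} → {C,G} (+1)
site 2, node EL: E={G} ∪ L={C} → {C,G} (+1)
site 2, node FR: F={C} ∩ R={C} → {C} (+0)
site 2, node EFLR: EL={C,G} ∩ FR={C} → {C} (+0)
site 2, node EFKLR: EFLR={C} ∪ K={G} → {C,G} (+1)
site 3, node EL: E={C} ∩ L={C} → {C} (+0)
site 3, node FR: F={T} ∩ R={T} → {T} (+0)
site 3, node EFLR: EL={C} ∪ FR={T} → {C,T} (+1)
site 3, node EFKLR: EFLR={C,T} ∪ K={A} → {A,C,T} (+1)
site 4, node EL: E={T} ∪ L={C} → {C,T} (+1)
site 4, node FR: F={T} ∪ R={G} → {G,T} (+1)
site 4, node EFLR: EL={C,T} ∩ FR={G,T} → {T} (+0)
site 4, node EFKLR: EFLR={T} ∪ K={C} → {C,T} (+1)
per-site changes: [1, 2, 2, 2, 3]; total = 10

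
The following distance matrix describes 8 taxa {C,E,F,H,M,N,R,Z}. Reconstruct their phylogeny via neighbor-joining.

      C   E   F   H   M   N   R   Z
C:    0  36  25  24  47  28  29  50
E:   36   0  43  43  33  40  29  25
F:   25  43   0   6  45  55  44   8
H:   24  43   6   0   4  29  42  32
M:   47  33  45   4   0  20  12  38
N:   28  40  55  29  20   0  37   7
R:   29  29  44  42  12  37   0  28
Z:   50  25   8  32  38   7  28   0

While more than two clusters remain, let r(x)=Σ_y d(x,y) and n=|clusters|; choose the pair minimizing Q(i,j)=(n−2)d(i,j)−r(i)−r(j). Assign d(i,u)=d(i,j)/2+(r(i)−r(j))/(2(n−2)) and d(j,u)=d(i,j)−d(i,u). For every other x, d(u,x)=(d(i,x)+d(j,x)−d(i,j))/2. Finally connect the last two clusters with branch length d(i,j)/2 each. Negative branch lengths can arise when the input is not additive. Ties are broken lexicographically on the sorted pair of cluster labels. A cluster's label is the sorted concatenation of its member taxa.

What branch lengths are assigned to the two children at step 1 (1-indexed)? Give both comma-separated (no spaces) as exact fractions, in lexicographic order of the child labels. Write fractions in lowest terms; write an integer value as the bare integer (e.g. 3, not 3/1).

41/6,-5/6

step 1: merge (F,H) at d=6, Q=-370; branch lengths F→41/6, H→-5/6; new cluster FH
  updated: d(C,FH)=43/2, d(E,FH)=40, d(FH,M)=43/2, d(FH,N)=39, d(FH,R)=40, d(FH,Z)=17
step 2: merge (N,Z) at d=7, Q=-301; branch lengths N→41/10, Z→29/10; new cluster NZ
  updated: d(C,NZ)=71/2, d(E,NZ)=29, d(FH,NZ)=49/2, d(M,NZ)=51/2, d(NZ,R)=29
step 3: merge (C,FH) at d=43/2, Q=-461/2; branch lengths C→215/16, FH→129/16; new cluster CFH
  updated: d(CFH,E)=109/4, d(CFH,M)=47/2, d(CFH,NZ)=77/4, d(CFH,R)=95/4
step 4: merge (M,R) at d=12, Q=-607/4; branch lengths M→145/24, R→143/24; new cluster MR
  updated: d(CFH,MR)=141/8, d(E,MR)=25, d(MR,NZ)=85/4
step 5: merge (CFH,NZ) at d=77/4, Q=-761/8; branch lengths CFH→265/32, NZ→351/32; new cluster CFHNZ
  updated: d(CFHNZ,E)=37/2, d(CFHNZ,MR)=157/16
step 6: merge (CFHNZ,E) at d=37/2, Q=-853/16; branch lengths CFHNZ→53/32, E→539/32; new cluster CEFHNZ
  updated: d(CEFHNZ,MR)=261/32
step 7: merge (CEFHNZ,MR) at d=261/32; branch lengths CEFHNZ→261/64, MR→261/64; new cluster CEFHMNRZ
final tree: ((((C:215/16,(F:41/6,H:-5/6):129/16):265/32,(N:41/10,Z:29/10):351/32):53/32,E:539/32):261/64,(M:145/24,R:143/24):261/64)
total length: 2957/32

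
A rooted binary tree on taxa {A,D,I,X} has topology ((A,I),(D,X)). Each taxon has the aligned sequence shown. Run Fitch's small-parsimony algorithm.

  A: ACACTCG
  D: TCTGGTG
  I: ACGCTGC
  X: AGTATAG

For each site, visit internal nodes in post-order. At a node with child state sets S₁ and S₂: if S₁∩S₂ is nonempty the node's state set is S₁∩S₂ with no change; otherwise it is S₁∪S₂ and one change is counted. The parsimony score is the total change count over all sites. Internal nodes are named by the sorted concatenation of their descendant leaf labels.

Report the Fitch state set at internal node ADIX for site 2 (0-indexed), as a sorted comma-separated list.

A,G,T

[col 0] AI: children A:{A}, I:{A} ∩→ {A}; cost 0
[col 0] DX: children D:{T}, X:{A} ∪→ {A,T}; cost 1
[col 0] ADIX: children AI:{A}, DX:{A,T} ∩→ {A}; cost 0
[col 1] AI: children A:{C}, I:{C} ∩→ {C}; cost 0
[col 1] DX: children D:{C}, X:{G} ∪→ {C,G}; cost 1
[col 1] ADIX: children AI:{C}, DX:{C,G} ∩→ {C}; cost 0
[col 2] AI: children A:{A}, I:{G} ∪→ {A,G}; cost 1
[col 2] DX: children D:{T}, X:{T} ∩→ {T}; cost 0
[col 2] ADIX: children AI:{A,G}, DX:{T} ∪→ {A,G,T}; cost 1
[col 3] AI: children A:{C}, I:{C} ∩→ {C}; cost 0
[col 3] DX: children D:{G}, X:{A} ∪→ {A,G}; cost 1
[col 3] ADIX: children AI:{C}, DX:{A,G} ∪→ {A,C,G}; cost 1
[col 4] AI: children A:{T}, I:{T} ∩→ {T}; cost 0
[col 4] DX: children D:{G}, X:{T} ∪→ {G,T}; cost 1
[col 4] ADIX: children AI:{T}, DX:{G,T} ∩→ {T}; cost 0
[col 5] AI: children A:{C}, I:{G} ∪→ {C,G}; cost 1
[col 5] DX: children D:{T}, X:{A} ∪→ {A,T}; cost 1
[col 5] ADIX: children AI:{C,G}, DX:{A,T} ∪→ {A,C,G,T}; cost 1
[col 6] AI: children A:{G}, I:{C} ∪→ {C,G}; cost 1
[col 6] DX: children D:{G}, X:{G} ∩→ {G}; cost 0
[col 6] ADIX: children AI:{C,G}, DX:{G} ∩→ {G}; cost 0
per-site changes: [1, 1, 2, 2, 1, 3, 1]; total = 11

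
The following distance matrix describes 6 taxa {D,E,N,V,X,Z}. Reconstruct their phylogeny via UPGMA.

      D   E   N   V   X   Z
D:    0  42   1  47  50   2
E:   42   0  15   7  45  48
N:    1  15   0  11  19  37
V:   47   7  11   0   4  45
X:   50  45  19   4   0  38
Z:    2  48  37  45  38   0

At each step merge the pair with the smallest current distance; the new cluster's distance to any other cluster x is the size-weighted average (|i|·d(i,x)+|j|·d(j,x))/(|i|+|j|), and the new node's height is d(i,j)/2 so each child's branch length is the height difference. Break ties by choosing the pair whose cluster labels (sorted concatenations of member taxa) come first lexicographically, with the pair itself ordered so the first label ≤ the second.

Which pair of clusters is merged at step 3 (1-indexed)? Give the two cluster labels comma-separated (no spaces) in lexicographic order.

DN,Z

step 1: merge (D,N) at d=1; branch lengths D→1/2, N→1/2; new cluster DN
  updated: d(DN,E)=57/2, d(DN,V)=29, d(DN,X)=69/2, d(DN,Z)=39/2
step 2: merge (V,X) at d=4; branch lengths V→2, X→2; new cluster VX
  updated: d(DN,VX)=127/4, d(E,VX)=26, d(VX,Z)=83/2
step 3: merge (DN,Z) at d=39/2; branch lengths DN→37/4, Z→39/4; new cluster DNZ
  updated: d(DNZ,E)=35, d(DNZ,VX)=35
step 4: merge (E,VX) at d=26; branch lengths E→13, VX→11; new cluster EVX
  updated: d(DNZ,EVX)=35
step 5: merge (DNZ,EVX) at d=35; branch lengths DNZ→31/4, EVX→9/2; new cluster DENVXZ
final tree: (((D:1/2,N:1/2):37/4,Z:39/4):31/4,(E:13,(V:2,X:2):11):9/2)
total length: 241/4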